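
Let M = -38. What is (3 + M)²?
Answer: 1225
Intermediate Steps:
(3 + M)² = (3 - 38)² = (-35)² = 1225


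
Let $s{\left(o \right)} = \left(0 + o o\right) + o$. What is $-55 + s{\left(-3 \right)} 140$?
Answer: $785$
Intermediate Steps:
$s{\left(o \right)} = o + o^{2}$ ($s{\left(o \right)} = \left(0 + o^{2}\right) + o = o^{2} + o = o + o^{2}$)
$-55 + s{\left(-3 \right)} 140 = -55 + - 3 \left(1 - 3\right) 140 = -55 + \left(-3\right) \left(-2\right) 140 = -55 + 6 \cdot 140 = -55 + 840 = 785$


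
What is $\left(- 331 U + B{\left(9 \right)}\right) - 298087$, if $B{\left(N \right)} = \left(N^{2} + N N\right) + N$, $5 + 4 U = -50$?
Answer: $- \frac{1173459}{4} \approx -2.9337 \cdot 10^{5}$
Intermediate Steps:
$U = - \frac{55}{4}$ ($U = - \frac{5}{4} + \frac{1}{4} \left(-50\right) = - \frac{5}{4} - \frac{25}{2} = - \frac{55}{4} \approx -13.75$)
$B{\left(N \right)} = N + 2 N^{2}$ ($B{\left(N \right)} = \left(N^{2} + N^{2}\right) + N = 2 N^{2} + N = N + 2 N^{2}$)
$\left(- 331 U + B{\left(9 \right)}\right) - 298087 = \left(\left(-331\right) \left(- \frac{55}{4}\right) + 9 \left(1 + 2 \cdot 9\right)\right) - 298087 = \left(\frac{18205}{4} + 9 \left(1 + 18\right)\right) - 298087 = \left(\frac{18205}{4} + 9 \cdot 19\right) - 298087 = \left(\frac{18205}{4} + 171\right) - 298087 = \frac{18889}{4} - 298087 = - \frac{1173459}{4}$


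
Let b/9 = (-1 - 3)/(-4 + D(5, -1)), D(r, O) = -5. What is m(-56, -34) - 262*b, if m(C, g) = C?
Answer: -1104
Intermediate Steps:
b = 4 (b = 9*((-1 - 3)/(-4 - 5)) = 9*(-4/(-9)) = 9*(-4*(-1/9)) = 9*(4/9) = 4)
m(-56, -34) - 262*b = -56 - 262*4 = -56 - 1048 = -1104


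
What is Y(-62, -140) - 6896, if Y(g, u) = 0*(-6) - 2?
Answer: -6898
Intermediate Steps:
Y(g, u) = -2 (Y(g, u) = 0 - 2 = -2)
Y(-62, -140) - 6896 = -2 - 6896 = -6898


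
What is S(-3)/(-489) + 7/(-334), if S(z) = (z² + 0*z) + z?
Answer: -1809/54442 ≈ -0.033228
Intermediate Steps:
S(z) = z + z² (S(z) = (z² + 0) + z = z² + z = z + z²)
S(-3)/(-489) + 7/(-334) = -3*(1 - 3)/(-489) + 7/(-334) = -3*(-2)*(-1/489) + 7*(-1/334) = 6*(-1/489) - 7/334 = -2/163 - 7/334 = -1809/54442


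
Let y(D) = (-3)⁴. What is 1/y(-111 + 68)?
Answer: 1/81 ≈ 0.012346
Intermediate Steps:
y(D) = 81
1/y(-111 + 68) = 1/81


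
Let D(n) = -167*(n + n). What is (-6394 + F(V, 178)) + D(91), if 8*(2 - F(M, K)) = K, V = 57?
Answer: -147233/4 ≈ -36808.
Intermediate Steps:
F(M, K) = 2 - K/8
D(n) = -334*n
(-6394 + F(V, 178)) + D(91) = (-6394 + (2 - ⅛*178)) - 334*91 = (-6394 + (2 - 89/4)) - 30394 = (-6394 - 81/4) - 30394 = -25657/4 - 30394 = -147233/4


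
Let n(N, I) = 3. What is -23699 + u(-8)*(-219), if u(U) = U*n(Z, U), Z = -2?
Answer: -18443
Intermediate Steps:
u(U) = 3*U (u(U) = U*3 = 3*U)
-23699 + u(-8)*(-219) = -23699 + (3*(-8))*(-219) = -23699 - 24*(-219) = -23699 + 5256 = -18443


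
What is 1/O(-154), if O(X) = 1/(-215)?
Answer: -215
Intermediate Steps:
O(X) = -1/215
1/O(-154) = 1/(-1/215) = -215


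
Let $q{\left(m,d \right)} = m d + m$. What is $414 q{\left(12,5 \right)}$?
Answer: $29808$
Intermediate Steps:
$q{\left(m,d \right)} = m + d m$ ($q{\left(m,d \right)} = d m + m = m + d m$)
$414 q{\left(12,5 \right)} = 414 \cdot 12 \left(1 + 5\right) = 414 \cdot 12 \cdot 6 = 414 \cdot 72 = 29808$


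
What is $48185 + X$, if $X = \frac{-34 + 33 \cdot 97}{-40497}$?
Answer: $\frac{1951344778}{40497} \approx 48185.0$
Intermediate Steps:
$X = - \frac{3167}{40497}$ ($X = \left(-34 + 3201\right) \left(- \frac{1}{40497}\right) = 3167 \left(- \frac{1}{40497}\right) = - \frac{3167}{40497} \approx -0.078203$)
$48185 + X = 48185 - \frac{3167}{40497} = \frac{1951344778}{40497}$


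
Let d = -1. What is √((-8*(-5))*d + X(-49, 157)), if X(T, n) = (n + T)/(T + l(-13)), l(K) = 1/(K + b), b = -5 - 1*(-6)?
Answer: 2*I*√3660046/589 ≈ 6.4962*I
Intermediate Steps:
b = 1 (b = -5 + 6 = 1)
l(K) = 1/(1 + K) (l(K) = 1/(K + 1) = 1/(1 + K))
X(T, n) = (T + n)/(-1/12 + T) (X(T, n) = (n + T)/(T + 1/(1 - 13)) = (T + n)/(T + 1/(-12)) = (T + n)/(T - 1/12) = (T + n)/(-1/12 + T))
√((-8*(-5))*d + X(-49, 157)) = √(-8*(-5)*(-1) + 12*(-49 + 157)/(-1 + 12*(-49))) = √(40*(-1) + 12*108/(-1 - 588)) = √(-40 + 12*108/(-589)) = √(-40 + 12*(-1/589)*108) = √(-40 - 1296/589) = √(-24856/589) = 2*I*√3660046/589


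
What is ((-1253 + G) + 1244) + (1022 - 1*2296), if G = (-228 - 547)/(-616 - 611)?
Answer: -1573466/1227 ≈ -1282.4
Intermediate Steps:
G = 775/1227 (G = -775/(-1227) = -775*(-1/1227) = 775/1227 ≈ 0.63162)
((-1253 + G) + 1244) + (1022 - 1*2296) = ((-1253 + 775/1227) + 1244) + (1022 - 1*2296) = (-1536656/1227 + 1244) + (1022 - 2296) = -10268/1227 - 1274 = -1573466/1227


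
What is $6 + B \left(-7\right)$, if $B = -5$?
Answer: $41$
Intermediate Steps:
$6 + B \left(-7\right) = 6 - -35 = 6 + 35 = 41$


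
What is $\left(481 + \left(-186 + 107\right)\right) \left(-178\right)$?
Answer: $-71556$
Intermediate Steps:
$\left(481 + \left(-186 + 107\right)\right) \left(-178\right) = \left(481 - 79\right) \left(-178\right) = 402 \left(-178\right) = -71556$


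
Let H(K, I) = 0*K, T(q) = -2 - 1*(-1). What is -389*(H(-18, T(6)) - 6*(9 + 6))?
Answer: 35010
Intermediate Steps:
T(q) = -1 (T(q) = -2 + 1 = -1)
H(K, I) = 0
-389*(H(-18, T(6)) - 6*(9 + 6)) = -389*(0 - 6*(9 + 6)) = -389*(0 - 6*15) = -389*(0 - 90) = -389*(-90) = 35010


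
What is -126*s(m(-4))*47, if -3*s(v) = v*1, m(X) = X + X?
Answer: -15792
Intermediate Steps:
m(X) = 2*X
s(v) = -v/3
-126*s(m(-4))*47 = -(-42)*2*(-4)*47 = -(-42)*(-8)*47 = -126*8/3*47 = -336*47 = -15792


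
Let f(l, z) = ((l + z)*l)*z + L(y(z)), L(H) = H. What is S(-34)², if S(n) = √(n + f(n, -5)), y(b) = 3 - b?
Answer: -6656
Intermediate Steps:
f(l, z) = 3 - z + l*z*(l + z) (f(l, z) = ((l + z)*l)*z + (3 - z) = (l*(l + z))*z + (3 - z) = l*z*(l + z) + (3 - z) = 3 - z + l*z*(l + z))
S(n) = √(8 - 5*n² + 26*n) (S(n) = √(n + (3 - 1*(-5) + n*(-5)² - 5*n²)) = √(n + (3 + 5 + n*25 - 5*n²)) = √(n + (3 + 5 + 25*n - 5*n²)) = √(n + (8 - 5*n² + 25*n)) = √(8 - 5*n² + 26*n))
S(-34)² = (√(8 - 5*(-34)² + 26*(-34)))² = (√(8 - 5*1156 - 884))² = (√(8 - 5780 - 884))² = (√(-6656))² = (16*I*√26)² = -6656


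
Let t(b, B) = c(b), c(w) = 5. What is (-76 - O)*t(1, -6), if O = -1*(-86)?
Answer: -810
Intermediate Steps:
t(b, B) = 5
O = 86
(-76 - O)*t(1, -6) = (-76 - 1*86)*5 = (-76 - 86)*5 = -162*5 = -810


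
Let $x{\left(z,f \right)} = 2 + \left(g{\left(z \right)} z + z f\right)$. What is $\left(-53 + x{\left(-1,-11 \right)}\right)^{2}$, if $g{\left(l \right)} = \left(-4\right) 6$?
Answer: $256$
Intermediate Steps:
$g{\left(l \right)} = -24$
$x{\left(z,f \right)} = 2 - 24 z + f z$ ($x{\left(z,f \right)} = 2 + \left(- 24 z + z f\right) = 2 + \left(- 24 z + f z\right) = 2 - 24 z + f z$)
$\left(-53 + x{\left(-1,-11 \right)}\right)^{2} = \left(-53 - -37\right)^{2} = \left(-53 + \left(2 + 24 + 11\right)\right)^{2} = \left(-53 + 37\right)^{2} = \left(-16\right)^{2} = 256$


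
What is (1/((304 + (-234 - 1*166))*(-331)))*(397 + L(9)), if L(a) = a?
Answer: 203/15888 ≈ 0.012777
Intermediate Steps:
(1/((304 + (-234 - 1*166))*(-331)))*(397 + L(9)) = (1/((304 + (-234 - 1*166))*(-331)))*(397 + 9) = (-1/331/(304 + (-234 - 166)))*406 = (-1/331/(304 - 400))*406 = (-1/331/(-96))*406 = -1/96*(-1/331)*406 = (1/31776)*406 = 203/15888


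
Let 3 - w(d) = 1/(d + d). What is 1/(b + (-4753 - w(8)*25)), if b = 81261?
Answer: 16/1222953 ≈ 1.3083e-5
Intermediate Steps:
w(d) = 3 - 1/(2*d) (w(d) = 3 - 1/(d + d) = 3 - 1/(2*d))
1/(b + (-4753 - w(8)*25)) = 1/(81261 + (-4753 - (3 - ½/8)*25)) = 1/(81261 + (-4753 - (3 - ½*⅛)*25)) = 1/(81261 + (-4753 - (3 - 1/16)*25)) = 1/(81261 + (-4753 - 47*25/16)) = 1/(81261 + (-4753 - 1*1175/16)) = 1/(81261 + (-4753 - 1175/16)) = 1/(81261 - 77223/16) = 1/(1222953/16) = 16/1222953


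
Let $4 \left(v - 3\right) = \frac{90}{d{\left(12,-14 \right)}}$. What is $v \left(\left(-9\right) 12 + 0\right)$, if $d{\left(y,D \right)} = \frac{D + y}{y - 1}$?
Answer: $13041$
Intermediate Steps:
$d{\left(y,D \right)} = \frac{D + y}{-1 + y}$
$v = - \frac{483}{4}$ ($v = 3 + \frac{90 \frac{1}{\frac{1}{-1 + 12} \left(-14 + 12\right)}}{4} = 3 + \frac{90 \frac{1}{\frac{1}{11} \left(-2\right)}}{4} = 3 + \frac{90 \frac{1}{- \frac{2}{11}}}{4} = 3 + \frac{90 \left(- \frac{11}{2}\right)}{4} = 3 + \frac{1}{4} \left(-495\right) = 3 - \frac{495}{4} = - \frac{483}{4} \approx -120.75$)
$v \left(\left(-9\right) 12 + 0\right) = - \frac{483 \left(\left(-9\right) 12 + 0\right)}{4} = - \frac{483 \left(-108 + 0\right)}{4} = \left(- \frac{483}{4}\right) \left(-108\right) = 13041$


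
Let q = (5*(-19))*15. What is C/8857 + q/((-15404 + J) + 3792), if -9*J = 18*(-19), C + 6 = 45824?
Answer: 180972919/34170306 ≈ 5.2962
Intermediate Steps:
q = -1425 (q = -95*15 = -1425)
C = 45818 (C = -6 + 45824 = 45818)
J = 38 (J = -2*(-19) = -⅑*(-342) = 38)
C/8857 + q/((-15404 + J) + 3792) = 45818/8857 - 1425/((-15404 + 38) + 3792) = 45818*(1/8857) - 1425/(-15366 + 3792) = 45818/8857 - 1425/(-11574) = 45818/8857 - 1425*(-1/11574) = 45818/8857 + 475/3858 = 180972919/34170306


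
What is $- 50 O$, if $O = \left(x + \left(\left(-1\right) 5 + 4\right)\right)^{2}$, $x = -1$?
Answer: $-200$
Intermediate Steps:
$O = 4$ ($O = \left(-1 + \left(\left(-1\right) 5 + 4\right)\right)^{2} = \left(-1 + \left(-5 + 4\right)\right)^{2} = \left(-1 - 1\right)^{2} = \left(-2\right)^{2} = 4$)
$- 50 O = \left(-50\right) 4 = -200$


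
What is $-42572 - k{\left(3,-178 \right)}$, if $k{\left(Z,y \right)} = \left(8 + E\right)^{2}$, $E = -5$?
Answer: $-42581$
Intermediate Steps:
$k{\left(Z,y \right)} = 9$ ($k{\left(Z,y \right)} = \left(8 - 5\right)^{2} = 3^{2} = 9$)
$-42572 - k{\left(3,-178 \right)} = -42572 - 9 = -42581$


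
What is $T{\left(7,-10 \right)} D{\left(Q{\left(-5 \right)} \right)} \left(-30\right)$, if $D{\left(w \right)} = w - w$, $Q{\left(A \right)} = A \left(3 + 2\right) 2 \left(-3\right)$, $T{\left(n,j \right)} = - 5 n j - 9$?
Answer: $0$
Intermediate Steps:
$T{\left(n,j \right)} = -9 - 5 j n$ ($T{\left(n,j \right)} = - 5 j n - 9 = -9 - 5 j n$)
$Q{\left(A \right)} = - 30 A$ ($Q{\left(A \right)} = A 5 \cdot 2 \left(-3\right) = A 10 \left(-3\right) = 10 A \left(-3\right) = - 30 A$)
$D{\left(w \right)} = 0$
$T{\left(7,-10 \right)} D{\left(Q{\left(-5 \right)} \right)} \left(-30\right) = \left(-9 - \left(-50\right) 7\right) 0 \left(-30\right) = \left(-9 + 350\right) 0 \left(-30\right) = 341 \cdot 0 \left(-30\right) = 0 \left(-30\right) = 0$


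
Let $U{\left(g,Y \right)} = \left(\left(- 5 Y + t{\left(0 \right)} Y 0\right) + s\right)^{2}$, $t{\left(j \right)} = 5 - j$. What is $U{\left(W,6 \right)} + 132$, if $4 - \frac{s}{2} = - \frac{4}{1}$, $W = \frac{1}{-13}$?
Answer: $328$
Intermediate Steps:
$W = - \frac{1}{13} \approx -0.076923$
$s = 16$ ($s = 8 - 2 \left(- \frac{4}{1}\right) = 8 - 2 \left(\left(-4\right) 1\right) = 8 - -8 = 8 + 8 = 16$)
$U{\left(g,Y \right)} = \left(16 - 5 Y\right)^{2}$ ($U{\left(g,Y \right)} = \left(\left(- 5 Y + \left(5 - 0\right) Y 0\right) + 16\right)^{2} = \left(\left(- 5 Y + \left(5 + 0\right) Y 0\right) + 16\right)^{2} = \left(\left(- 5 Y + 5 Y 0\right) + 16\right)^{2} = \left(\left(- 5 Y + 0\right) + 16\right)^{2} = \left(- 5 Y + 16\right)^{2} = \left(16 - 5 Y\right)^{2}$)
$U{\left(W,6 \right)} + 132 = \left(-16 + 5 \cdot 6\right)^{2} + 132 = \left(-16 + 30\right)^{2} + 132 = 14^{2} + 132 = 196 + 132 = 328$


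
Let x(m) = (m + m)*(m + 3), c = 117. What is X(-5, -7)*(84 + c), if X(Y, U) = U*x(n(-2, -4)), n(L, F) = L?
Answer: 5628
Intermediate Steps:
x(m) = 2*m*(3 + m) (x(m) = (2*m)*(3 + m) = 2*m*(3 + m))
X(Y, U) = -4*U (X(Y, U) = U*(2*(-2)*(3 - 2)) = U*(2*(-2)*1) = U*(-4) = -4*U)
X(-5, -7)*(84 + c) = (-4*(-7))*(84 + 117) = 28*201 = 5628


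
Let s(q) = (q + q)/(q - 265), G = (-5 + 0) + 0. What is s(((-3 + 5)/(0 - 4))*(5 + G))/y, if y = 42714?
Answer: 0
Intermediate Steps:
G = -5 (G = -5 + 0 = -5)
s(q) = 2*q/(-265 + q) (s(q) = (2*q)/(-265 + q) = 2*q/(-265 + q))
s(((-3 + 5)/(0 - 4))*(5 + G))/y = (2*(((-3 + 5)/(0 - 4))*(5 - 5))/(-265 + ((-3 + 5)/(0 - 4))*(5 - 5)))/42714 = (2*((2/(-4))*0)/(-265 + (2/(-4))*0))*(1/42714) = (2*((2*(-¼))*0)/(-265 + (2*(-¼))*0))*(1/42714) = (2*(-½*0)/(-265 - ½*0))*(1/42714) = (2*0/(-265 + 0))*(1/42714) = (2*0/(-265))*(1/42714) = (2*0*(-1/265))*(1/42714) = 0*(1/42714) = 0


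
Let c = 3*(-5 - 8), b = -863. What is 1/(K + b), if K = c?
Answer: -1/902 ≈ -0.0011086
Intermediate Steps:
c = -39 (c = 3*(-13) = -39)
K = -39
1/(K + b) = 1/(-39 - 863) = 1/(-902) = -1/902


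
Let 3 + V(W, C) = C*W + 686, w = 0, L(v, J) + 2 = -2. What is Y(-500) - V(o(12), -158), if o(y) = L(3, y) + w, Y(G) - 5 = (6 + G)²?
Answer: 242726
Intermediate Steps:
L(v, J) = -4 (L(v, J) = -2 - 2 = -4)
Y(G) = 5 + (6 + G)²
o(y) = -4 (o(y) = -4 + 0 = -4)
V(W, C) = 683 + C*W (V(W, C) = -3 + (C*W + 686) = -3 + (686 + C*W) = 683 + C*W)
Y(-500) - V(o(12), -158) = (5 + (6 - 500)²) - (683 - 158*(-4)) = (5 + (-494)²) - (683 + 632) = (5 + 244036) - 1*1315 = 244041 - 1315 = 242726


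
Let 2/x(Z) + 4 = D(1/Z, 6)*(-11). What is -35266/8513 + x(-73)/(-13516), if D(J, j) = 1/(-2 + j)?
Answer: -3217405952/776666529 ≈ -4.1426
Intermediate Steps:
x(Z) = -8/27 (x(Z) = 2/(-4 - 11/(-2 + 6)) = 2/(-4 - 11/4) = 2/(-27/4) = 2*(-4/27) = -8/27)
-35266/8513 + x(-73)/(-13516) = -35266/8513 - 8/27/(-13516) = -35266*1/8513 - 8/27*(-1/13516) = -35266/8513 + 2/91233 = -3217405952/776666529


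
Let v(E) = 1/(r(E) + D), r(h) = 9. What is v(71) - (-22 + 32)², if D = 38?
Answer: -4699/47 ≈ -99.979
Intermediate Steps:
v(E) = 1/47 (v(E) = 1/(9 + 38) = 1/47)
v(71) - (-22 + 32)² = 1/47 - (-22 + 32)² = 1/47 - 1*10² = 1/47 - 1*100 = 1/47 - 100 = -4699/47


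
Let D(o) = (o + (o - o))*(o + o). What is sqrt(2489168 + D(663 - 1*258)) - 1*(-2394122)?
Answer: 2394122 + sqrt(2817218) ≈ 2.3958e+6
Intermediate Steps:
D(o) = 2*o**2 (D(o) = (o + 0)*(2*o) = o*(2*o) = 2*o**2)
sqrt(2489168 + D(663 - 1*258)) - 1*(-2394122) = sqrt(2489168 + 2*(663 - 1*258)**2) - 1*(-2394122) = sqrt(2489168 + 2*(663 - 258)**2) + 2394122 = sqrt(2489168 + 2*405**2) + 2394122 = sqrt(2489168 + 2*164025) + 2394122 = sqrt(2489168 + 328050) + 2394122 = sqrt(2817218) + 2394122 = 2394122 + sqrt(2817218)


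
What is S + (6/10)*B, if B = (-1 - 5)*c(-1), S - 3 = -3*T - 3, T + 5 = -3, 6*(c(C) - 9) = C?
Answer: -39/5 ≈ -7.8000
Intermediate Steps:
c(C) = 9 + C/6
T = -8 (T = -5 - 3 = -8)
S = 24 (S = 3 + (-3*(-8) - 3) = 3 + (24 - 3) = 3 + 21 = 24)
B = -53 (B = (-1 - 5)*(9 + (⅙)*(-1)) = -6*(9 - ⅙) = -6*53/6 = -53)
S + (6/10)*B = 24 + (6/10)*(-53) = 24 + (6*(⅒))*(-53) = 24 + (⅗)*(-53) = 24 - 159/5 = -39/5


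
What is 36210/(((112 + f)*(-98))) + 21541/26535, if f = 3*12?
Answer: -324200843/192431820 ≈ -1.6848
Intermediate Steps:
f = 36
36210/(((112 + f)*(-98))) + 21541/26535 = 36210/(((112 + 36)*(-98))) + 21541/26535 = 36210/((148*(-98))) + 21541*(1/26535) = 36210/(-14504) + 21541/26535 = 36210*(-1/14504) + 21541/26535 = -18105/7252 + 21541/26535 = -324200843/192431820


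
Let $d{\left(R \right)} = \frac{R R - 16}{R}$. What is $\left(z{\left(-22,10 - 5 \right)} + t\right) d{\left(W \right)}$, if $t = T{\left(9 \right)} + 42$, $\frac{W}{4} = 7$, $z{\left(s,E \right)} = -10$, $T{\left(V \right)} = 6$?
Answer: $\frac{7296}{7} \approx 1042.3$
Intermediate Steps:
$W = 28$ ($W = 4 \cdot 7 = 28$)
$d{\left(R \right)} = \frac{-16 + R^{2}}{R}$ ($d{\left(R \right)} = \frac{R^{2} - 16}{R} = \frac{-16 + R^{2}}{R}$)
$t = 48$ ($t = 6 + 42 = 48$)
$\left(z{\left(-22,10 - 5 \right)} + t\right) d{\left(W \right)} = \left(-10 + 48\right) \left(28 - \frac{16}{28}\right) = 38 \left(28 - \frac{4}{7}\right) = 38 \cdot \frac{192}{7} = \frac{7296}{7}$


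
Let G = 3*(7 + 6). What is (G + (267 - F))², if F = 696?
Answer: 152100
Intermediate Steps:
G = 39 (G = 3*13 = 39)
(G + (267 - F))² = (39 + (267 - 1*696))² = (39 + (267 - 696))² = (39 - 429)² = (-390)² = 152100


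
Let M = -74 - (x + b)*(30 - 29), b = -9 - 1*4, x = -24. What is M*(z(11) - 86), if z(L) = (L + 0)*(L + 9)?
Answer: -4958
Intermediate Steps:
b = -13 (b = -9 - 4 = -13)
z(L) = L*(9 + L)
M = -37 (M = -74 - (-24 - 13)*(30 - 29) = -74 - (-37) = -74 - 1*(-37) = -74 + 37 = -37)
M*(z(11) - 86) = -37*(11*(9 + 11) - 86) = -37*(11*20 - 86) = -37*(220 - 86) = -37*134 = -4958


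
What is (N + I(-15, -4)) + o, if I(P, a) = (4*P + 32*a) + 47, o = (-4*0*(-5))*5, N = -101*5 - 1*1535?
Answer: -2181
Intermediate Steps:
N = -2040 (N = -505 - 1535 = -2040)
o = 0 (o = (0*(-5))*5 = 0*5 = 0)
I(P, a) = 47 + 4*P + 32*a
(N + I(-15, -4)) + o = (-2040 + (47 + 4*(-15) + 32*(-4))) + 0 = (-2040 + (47 - 60 - 128)) + 0 = (-2040 - 141) + 0 = -2181 + 0 = -2181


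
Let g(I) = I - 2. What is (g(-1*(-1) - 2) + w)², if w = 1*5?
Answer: 4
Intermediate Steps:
w = 5
g(I) = -2 + I
(g(-1*(-1) - 2) + w)² = ((-2 + (-1*(-1) - 2)) + 5)² = ((-2 + (1 - 2)) + 5)² = ((-2 - 1) + 5)² = (-3 + 5)² = 2² = 4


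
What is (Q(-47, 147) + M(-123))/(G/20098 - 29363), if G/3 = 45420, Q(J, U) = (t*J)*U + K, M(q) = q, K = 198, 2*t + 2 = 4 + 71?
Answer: 5066776143/590001314 ≈ 8.5877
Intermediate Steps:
t = 73/2 (t = -1 + (4 + 71)/2 = -1 + (½)*75 = -1 + 75/2 = 73/2 ≈ 36.500)
Q(J, U) = 198 + 73*J*U/2 (Q(J, U) = (73*J/2)*U + 198 = 73*J*U/2 + 198 = 198 + 73*J*U/2)
G = 136260 (G = 3*45420 = 136260)
(Q(-47, 147) + M(-123))/(G/20098 - 29363) = ((198 + (73/2)*(-47)*147) - 123)/(136260/20098 - 29363) = ((198 - 504357/2) - 123)/(136260*(1/20098) - 29363) = (-503961/2 - 123)/(68130/10049 - 29363) = -504207/(2*(-295000657/10049)) = -504207/2*(-10049/295000657) = 5066776143/590001314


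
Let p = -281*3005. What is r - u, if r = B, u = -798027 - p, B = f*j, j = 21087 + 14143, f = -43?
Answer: -1561268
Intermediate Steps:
p = -844405
j = 35230
B = -1514890 (B = -43*35230 = -1514890)
u = 46378 (u = -798027 - 1*(-844405) = -798027 + 844405 = 46378)
r = -1514890
r - u = -1514890 - 1*46378 = -1514890 - 46378 = -1561268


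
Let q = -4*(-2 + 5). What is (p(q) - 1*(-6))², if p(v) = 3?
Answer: 81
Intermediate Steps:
q = -12 (q = -4*3 = -12)
(p(q) - 1*(-6))² = (3 - 1*(-6))² = (3 + 6)² = 9² = 81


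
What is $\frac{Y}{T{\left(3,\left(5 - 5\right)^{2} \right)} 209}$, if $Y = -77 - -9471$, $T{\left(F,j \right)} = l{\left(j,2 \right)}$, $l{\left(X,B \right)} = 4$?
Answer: $\frac{427}{38} \approx 11.237$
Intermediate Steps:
$T{\left(F,j \right)} = 4$
$Y = 9394$ ($Y = -77 + 9471 = 9394$)
$\frac{Y}{T{\left(3,\left(5 - 5\right)^{2} \right)} 209} = \frac{9394}{4 \cdot 209} = \frac{9394}{836} = 9394 \cdot \frac{1}{836} = \frac{427}{38}$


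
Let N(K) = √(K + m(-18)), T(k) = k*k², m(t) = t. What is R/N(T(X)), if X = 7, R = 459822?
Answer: 459822*√13/65 ≈ 25506.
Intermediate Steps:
T(k) = k³
N(K) = √(-18 + K) (N(K) = √(K - 18) = √(-18 + K))
R/N(T(X)) = 459822/(√(-18 + 7³)) = 459822/(√(-18 + 343)) = 459822/(√325) = 459822/((5*√13)) = 459822*(√13/65) = 459822*√13/65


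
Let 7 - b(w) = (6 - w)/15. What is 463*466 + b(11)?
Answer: 647296/3 ≈ 2.1577e+5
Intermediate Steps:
b(w) = 33/5 + w/15 (b(w) = 7 - (6 - w)/15 = 7 - (⅖ - w/15) = 7 + (-⅖ + w/15) = 33/5 + w/15)
463*466 + b(11) = 463*466 + (33/5 + (1/15)*11) = 215758 + (33/5 + 11/15) = 215758 + 22/3 = 647296/3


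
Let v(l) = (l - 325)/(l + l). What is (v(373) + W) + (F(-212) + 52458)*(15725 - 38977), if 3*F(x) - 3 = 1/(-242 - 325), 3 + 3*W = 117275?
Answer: -773890551189592/634473 ≈ -1.2197e+9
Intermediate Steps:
W = 117272/3 (W = -1 + (⅓)*117275 = -1 + 117275/3 = 117272/3 ≈ 39091.)
v(l) = (-325 + l)/(2*l) (v(l) = (-325 + l)/((2*l)) = (-325 + l)*(1/(2*l)) = (-325 + l)/(2*l))
F(x) = 1700/1701 (F(x) = 1 + 1/(3*(-242 - 325)) = 1 + (⅓)/(-567) = 1 + (⅓)*(-1/567) = 1 - 1/1701 = 1700/1701)
(v(373) + W) + (F(-212) + 52458)*(15725 - 38977) = ((½)*(-325 + 373)/373 + 117272/3) + (1700/1701 + 52458)*(15725 - 38977) = ((½)*(1/373)*48 + 117272/3) + (89232758/1701)*(-23252) = (24/373 + 117272/3) - 2074840089016/1701 = 43742528/1119 - 2074840089016/1701 = -773890551189592/634473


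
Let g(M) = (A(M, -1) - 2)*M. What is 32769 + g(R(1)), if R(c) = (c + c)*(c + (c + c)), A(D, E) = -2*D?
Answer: 32685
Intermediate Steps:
R(c) = 6*c² (R(c) = (2*c)*(c + 2*c) = (2*c)*(3*c) = 6*c²)
g(M) = M*(-2 - 2*M) (g(M) = (-2*M - 2)*M = (-2 - 2*M)*M = M*(-2 - 2*M))
32769 + g(R(1)) = 32769 - 2*6*1²*(1 + 6*1²) = 32769 - 2*6*1*(1 + 6*1) = 32769 - 2*6*(1 + 6) = 32769 - 2*6*7 = 32769 - 84 = 32685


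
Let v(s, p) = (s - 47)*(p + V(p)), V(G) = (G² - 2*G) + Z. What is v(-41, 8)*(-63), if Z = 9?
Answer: 360360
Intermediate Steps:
V(G) = 9 + G² - 2*G (V(G) = (G² - 2*G) + 9 = 9 + G² - 2*G)
v(s, p) = (-47 + s)*(9 + p² - p) (v(s, p) = (s - 47)*(p + (9 + p² - 2*p)) = (-47 + s)*(9 + p² - p))
v(-41, 8)*(-63) = (-423 - 47*8² + 9*(-41) + 47*8 - 41*8² - 1*8*(-41))*(-63) = (-423 - 47*64 - 369 + 376 - 41*64 + 328)*(-63) = (-423 - 3008 - 369 + 376 - 2624 + 328)*(-63) = -5720*(-63) = 360360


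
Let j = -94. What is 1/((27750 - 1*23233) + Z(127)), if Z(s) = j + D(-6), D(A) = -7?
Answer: 1/4416 ≈ 0.00022645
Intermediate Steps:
Z(s) = -101 (Z(s) = -94 - 7 = -101)
1/((27750 - 1*23233) + Z(127)) = 1/((27750 - 1*23233) - 101) = 1/((27750 - 23233) - 101) = 1/(4517 - 101) = 1/4416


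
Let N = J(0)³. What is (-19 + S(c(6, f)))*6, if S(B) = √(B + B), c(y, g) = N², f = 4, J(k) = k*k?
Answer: -114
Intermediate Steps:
J(k) = k²
N = 0 (N = (0²)³ = 0³ = 0)
c(y, g) = 0 (c(y, g) = 0² = 0)
S(B) = √2*√B (S(B) = √(2*B) = √2*√B)
(-19 + S(c(6, f)))*6 = (-19 + √2*√0)*6 = (-19 + √2*0)*6 = (-19 + 0)*6 = -19*6 = -114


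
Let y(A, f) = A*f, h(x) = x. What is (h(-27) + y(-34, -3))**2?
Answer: 5625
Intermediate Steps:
(h(-27) + y(-34, -3))**2 = (-27 - 34*(-3))**2 = (-27 + 102)**2 = 75**2 = 5625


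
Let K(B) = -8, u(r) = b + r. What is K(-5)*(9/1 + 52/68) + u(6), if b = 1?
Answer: -1209/17 ≈ -71.118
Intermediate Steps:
u(r) = 1 + r
K(-5)*(9/1 + 52/68) + u(6) = -8*(9/1 + 52/68) + (1 + 6) = -8*(9*1 + 52*(1/68)) + 7 = -8*(9 + 13/17) + 7 = -8*166/17 + 7 = -1328/17 + 7 = -1209/17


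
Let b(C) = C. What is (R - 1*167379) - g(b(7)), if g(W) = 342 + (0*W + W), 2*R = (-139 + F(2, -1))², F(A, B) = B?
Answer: -157928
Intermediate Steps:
R = 9800 (R = (-139 - 1)²/2 = (½)*(-140)² = (½)*19600 = 9800)
g(W) = 342 + W (g(W) = 342 + (0 + W) = 342 + W)
(R - 1*167379) - g(b(7)) = (9800 - 1*167379) - (342 + 7) = (9800 - 167379) - 1*349 = -157579 - 349 = -157928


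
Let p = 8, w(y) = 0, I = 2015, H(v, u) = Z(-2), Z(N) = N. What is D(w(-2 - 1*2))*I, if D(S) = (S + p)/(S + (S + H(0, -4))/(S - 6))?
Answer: 48360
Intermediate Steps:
H(v, u) = -2
D(S) = (8 + S)/(S + (-2 + S)/(-6 + S)) (D(S) = (S + 8)/(S + (S - 2)/(S - 6)) = (8 + S)/(S + (-2 + S)/(-6 + S)))
D(w(-2 - 1*2))*I = ((48 - 1*0**2 - 2*0)/(2 - 1*0**2 + 5*0))*2015 = ((48 - 1*0 + 0)/(2 - 1*0 + 0))*2015 = ((48 + 0 + 0)/(2 + 0 + 0))*2015 = (48/2)*2015 = ((1/2)*48)*2015 = 24*2015 = 48360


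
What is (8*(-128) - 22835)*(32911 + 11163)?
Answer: -1051561566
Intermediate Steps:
(8*(-128) - 22835)*(32911 + 11163) = (-1024 - 22835)*44074 = -23859*44074 = -1051561566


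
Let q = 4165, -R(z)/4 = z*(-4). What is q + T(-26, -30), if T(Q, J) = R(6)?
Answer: 4261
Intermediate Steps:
R(z) = 16*z (R(z) = -4*z*(-4) = -(-16)*z = 16*z)
T(Q, J) = 96 (T(Q, J) = 16*6 = 96)
q + T(-26, -30) = 4165 + 96 = 4261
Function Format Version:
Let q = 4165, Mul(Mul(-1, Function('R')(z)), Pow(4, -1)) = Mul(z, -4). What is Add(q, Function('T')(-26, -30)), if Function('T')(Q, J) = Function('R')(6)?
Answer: 4261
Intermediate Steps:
Function('R')(z) = Mul(16, z) (Function('R')(z) = Mul(-4, Mul(z, -4)) = Mul(-4, Mul(-4, z)) = Mul(16, z))
Function('T')(Q, J) = 96 (Function('T')(Q, J) = Mul(16, 6) = 96)
Add(q, Function('T')(-26, -30)) = Add(4165, 96) = 4261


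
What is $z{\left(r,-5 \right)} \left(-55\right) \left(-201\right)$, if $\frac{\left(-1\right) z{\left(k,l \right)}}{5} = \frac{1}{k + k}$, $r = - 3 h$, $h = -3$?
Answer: $- \frac{18425}{6} \approx -3070.8$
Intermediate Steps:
$r = 9$ ($r = \left(-3\right) \left(-3\right) = 9$)
$z{\left(k,l \right)} = - \frac{5}{2 k}$ ($z{\left(k,l \right)} = - \frac{5}{k + k} = - \frac{5}{2 k}$)
$z{\left(r,-5 \right)} \left(-55\right) \left(-201\right) = - \frac{5}{2 \cdot 9} \left(-55\right) \left(-201\right) = \left(- \frac{5}{2}\right) \frac{1}{9} \left(-55\right) \left(-201\right) = \left(- \frac{5}{18}\right) \left(-55\right) \left(-201\right) = \frac{275}{18} \left(-201\right) = - \frac{18425}{6}$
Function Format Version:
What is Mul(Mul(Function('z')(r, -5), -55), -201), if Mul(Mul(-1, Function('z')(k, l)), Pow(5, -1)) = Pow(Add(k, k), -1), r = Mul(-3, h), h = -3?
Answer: Rational(-18425, 6) ≈ -3070.8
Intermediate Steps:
r = 9 (r = Mul(-3, -3) = 9)
Function('z')(k, l) = Mul(Rational(-5, 2), Pow(k, -1)) (Function('z')(k, l) = Mul(-5, Pow(Add(k, k), -1)) = Mul(-5, Pow(Mul(2, k), -1)) = Mul(-5, Mul(Rational(1, 2), Pow(k, -1))) = Mul(Rational(-5, 2), Pow(k, -1)))
Mul(Mul(Function('z')(r, -5), -55), -201) = Mul(Mul(Mul(Rational(-5, 2), Pow(9, -1)), -55), -201) = Mul(Mul(Mul(Rational(-5, 2), Rational(1, 9)), -55), -201) = Mul(Mul(Rational(-5, 18), -55), -201) = Mul(Rational(275, 18), -201) = Rational(-18425, 6)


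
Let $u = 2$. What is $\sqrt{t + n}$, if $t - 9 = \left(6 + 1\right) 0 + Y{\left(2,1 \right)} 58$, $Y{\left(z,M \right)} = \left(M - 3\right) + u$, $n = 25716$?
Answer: $35 \sqrt{21} \approx 160.39$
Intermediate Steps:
$Y{\left(z,M \right)} = -1 + M$ ($Y{\left(z,M \right)} = \left(M - 3\right) + 2 = \left(-3 + M\right) + 2 = -1 + M$)
$t = 9$ ($t = 9 + \left(\left(6 + 1\right) 0 + \left(-1 + 1\right) 58\right) = 9 + \left(7 \cdot 0 + 0 \cdot 58\right) = 9 + \left(0 + 0\right) = 9 + 0 = 9$)
$\sqrt{t + n} = \sqrt{9 + 25716} = \sqrt{25725} = 35 \sqrt{21}$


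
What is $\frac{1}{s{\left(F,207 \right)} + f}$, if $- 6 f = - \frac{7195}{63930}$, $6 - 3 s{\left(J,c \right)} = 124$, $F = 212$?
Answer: $- \frac{76716}{3016057} \approx -0.025436$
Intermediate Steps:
$s{\left(J,c \right)} = - \frac{118}{3}$ ($s{\left(J,c \right)} = 2 - \frac{124}{3} = - \frac{118}{3}$)
$f = \frac{1439}{76716}$ ($f = - \frac{\left(-7195\right) \frac{1}{63930}}{6} = \left(- \frac{1}{6}\right) \left(- \frac{1439}{12786}\right) = \frac{1439}{76716} \approx 0.018757$)
$\frac{1}{s{\left(F,207 \right)} + f} = \frac{1}{- \frac{118}{3} + \frac{1439}{76716}} = \frac{1}{- \frac{3016057}{76716}} = - \frac{76716}{3016057}$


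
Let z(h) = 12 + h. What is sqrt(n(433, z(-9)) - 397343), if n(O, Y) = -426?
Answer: I*sqrt(397769) ≈ 630.69*I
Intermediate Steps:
sqrt(n(433, z(-9)) - 397343) = sqrt(-426 - 397343) = sqrt(-397769) = I*sqrt(397769)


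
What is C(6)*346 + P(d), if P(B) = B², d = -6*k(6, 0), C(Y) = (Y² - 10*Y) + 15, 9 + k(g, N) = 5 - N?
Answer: -2538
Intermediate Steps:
k(g, N) = -4 - N (k(g, N) = -9 + (5 - N) = -4 - N)
C(Y) = 15 + Y² - 10*Y
d = 24 (d = -6*(-4 - 1*0) = -6*(-4 + 0) = -6*(-4) = 24)
C(6)*346 + P(d) = (15 + 6² - 10*6)*346 + 24² = (15 + 36 - 60)*346 + 576 = -9*346 + 576 = -3114 + 576 = -2538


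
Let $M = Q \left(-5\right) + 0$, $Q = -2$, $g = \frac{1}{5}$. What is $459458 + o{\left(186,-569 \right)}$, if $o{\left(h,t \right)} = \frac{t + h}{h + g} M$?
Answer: $\frac{427736248}{931} \approx 4.5944 \cdot 10^{5}$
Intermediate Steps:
$g = \frac{1}{5} \approx 0.2$
$M = 10$ ($M = \left(-2\right) \left(-5\right) + 0 = 10 + 0 = 10$)
$o{\left(h,t \right)} = \frac{10 \left(h + t\right)}{\frac{1}{5} + h}$ ($o{\left(h,t \right)} = \frac{t + h}{h + \frac{1}{5}} \cdot 10 = \frac{h + t}{\frac{1}{5} + h} 10 = \frac{10 \left(h + t\right)}{\frac{1}{5} + h}$)
$459458 + o{\left(186,-569 \right)} = 459458 + \frac{50 \left(186 - 569\right)}{1 + 5 \cdot 186} = 459458 + 50 \frac{1}{1 + 930} \left(-383\right) = 459458 + 50 \cdot \frac{1}{931} \left(-383\right) = 459458 - \frac{19150}{931} = \frac{427736248}{931}$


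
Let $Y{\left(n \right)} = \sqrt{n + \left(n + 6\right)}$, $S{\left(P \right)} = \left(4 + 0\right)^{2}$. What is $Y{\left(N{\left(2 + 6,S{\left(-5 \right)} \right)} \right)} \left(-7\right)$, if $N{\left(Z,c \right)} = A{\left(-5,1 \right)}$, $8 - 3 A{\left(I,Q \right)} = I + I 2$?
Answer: $- \frac{56 \sqrt{3}}{3} \approx -32.332$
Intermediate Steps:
$S{\left(P \right)} = 16$ ($S{\left(P \right)} = 4^{2} = 16$)
$A{\left(I,Q \right)} = \frac{8}{3} - I$ ($A{\left(I,Q \right)} = \frac{8}{3} - \frac{I + I 2}{3} = \frac{8}{3} - \frac{I + 2 I}{3} = \frac{8}{3} - \frac{3 I}{3} = \frac{8}{3} - I$)
$N{\left(Z,c \right)} = \frac{23}{3}$ ($N{\left(Z,c \right)} = \frac{8}{3} - -5 = \frac{8}{3} + 5 = \frac{23}{3}$)
$Y{\left(n \right)} = \sqrt{6 + 2 n}$ ($Y{\left(n \right)} = \sqrt{n + \left(6 + n\right)} = \sqrt{6 + 2 n}$)
$Y{\left(N{\left(2 + 6,S{\left(-5 \right)} \right)} \right)} \left(-7\right) = \sqrt{6 + 2 \cdot \frac{23}{3}} \left(-7\right) = \sqrt{6 + \frac{46}{3}} \left(-7\right) = \sqrt{\frac{64}{3}} \left(-7\right) = \frac{8 \sqrt{3}}{3} \left(-7\right) = - \frac{56 \sqrt{3}}{3}$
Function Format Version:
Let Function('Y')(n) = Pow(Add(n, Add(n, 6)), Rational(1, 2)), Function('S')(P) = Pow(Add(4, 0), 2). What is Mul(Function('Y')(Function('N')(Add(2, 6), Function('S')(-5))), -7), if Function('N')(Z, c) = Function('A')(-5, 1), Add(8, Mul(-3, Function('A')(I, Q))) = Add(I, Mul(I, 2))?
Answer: Mul(Rational(-56, 3), Pow(3, Rational(1, 2))) ≈ -32.332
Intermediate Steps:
Function('S')(P) = 16 (Function('S')(P) = Pow(4, 2) = 16)
Function('A')(I, Q) = Add(Rational(8, 3), Mul(-1, I)) (Function('A')(I, Q) = Add(Rational(8, 3), Mul(Rational(-1, 3), Add(I, Mul(I, 2)))) = Add(Rational(8, 3), Mul(Rational(-1, 3), Add(I, Mul(2, I)))) = Add(Rational(8, 3), Mul(Rational(-1, 3), Mul(3, I))) = Add(Rational(8, 3), Mul(-1, I)))
Function('N')(Z, c) = Rational(23, 3) (Function('N')(Z, c) = Add(Rational(8, 3), Mul(-1, -5)) = Add(Rational(8, 3), 5) = Rational(23, 3))
Function('Y')(n) = Pow(Add(6, Mul(2, n)), Rational(1, 2)) (Function('Y')(n) = Pow(Add(n, Add(6, n)), Rational(1, 2)) = Pow(Add(6, Mul(2, n)), Rational(1, 2)))
Mul(Function('Y')(Function('N')(Add(2, 6), Function('S')(-5))), -7) = Mul(Pow(Add(6, Mul(2, Rational(23, 3))), Rational(1, 2)), -7) = Mul(Pow(Add(6, Rational(46, 3)), Rational(1, 2)), -7) = Mul(Pow(Rational(64, 3), Rational(1, 2)), -7) = Mul(Mul(Rational(8, 3), Pow(3, Rational(1, 2))), -7) = Mul(Rational(-56, 3), Pow(3, Rational(1, 2)))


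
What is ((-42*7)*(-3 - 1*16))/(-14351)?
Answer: -5586/14351 ≈ -0.38924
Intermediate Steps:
((-42*7)*(-3 - 1*16))/(-14351) = -294*(-3 - 16)*(-1/14351) = -294*(-19)*(-1/14351) = 5586*(-1/14351) = -5586/14351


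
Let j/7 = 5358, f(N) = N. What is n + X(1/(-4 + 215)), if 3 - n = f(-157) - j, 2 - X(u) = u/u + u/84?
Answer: 667609907/17724 ≈ 37667.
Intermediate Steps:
X(u) = 1 - u/84 (X(u) = 2 - (u/u + u/84) = 2 - (1 + u*(1/84)) = 2 - (1 + u/84) = 2 + (-1 - u/84) = 1 - u/84)
j = 37506 (j = 7*5358 = 37506)
n = 37666 (n = 3 - (-157 - 1*37506) = 3 - (-157 - 37506) = 3 - 1*(-37663) = 3 + 37663 = 37666)
n + X(1/(-4 + 215)) = 37666 + (1 - 1/(84*(-4 + 215))) = 37666 + (1 - 1/84/211) = 37666 + (1 - 1/84*1/211) = 37666 + (1 - 1/17724) = 37666 + 17723/17724 = 667609907/17724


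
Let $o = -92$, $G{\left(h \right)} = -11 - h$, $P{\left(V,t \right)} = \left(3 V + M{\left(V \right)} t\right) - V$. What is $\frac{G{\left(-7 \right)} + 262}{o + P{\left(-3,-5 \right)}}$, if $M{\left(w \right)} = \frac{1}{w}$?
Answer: $- \frac{774}{289} \approx -2.6782$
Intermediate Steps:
$P{\left(V,t \right)} = 2 V + \frac{t}{V}$ ($P{\left(V,t \right)} = \left(3 V + \frac{t}{V}\right) - V = 2 V + \frac{t}{V}$)
$\frac{G{\left(-7 \right)} + 262}{o + P{\left(-3,-5 \right)}} = \frac{\left(-11 - -7\right) + 262}{-92 + \left(2 \left(-3\right) - \frac{5}{-3}\right)} = \frac{\left(-11 + 7\right) + 262}{-92 - \frac{13}{3}} = \frac{-4 + 262}{-92 + \left(-6 + \frac{5}{3}\right)} = \frac{258}{-92 - \frac{13}{3}} = \frac{258}{- \frac{289}{3}} = 258 \left(- \frac{3}{289}\right) = - \frac{774}{289}$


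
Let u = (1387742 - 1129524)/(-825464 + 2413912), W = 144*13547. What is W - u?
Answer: 1549346634923/794224 ≈ 1.9508e+6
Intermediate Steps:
W = 1950768
u = 129109/794224 (u = 258218/1588448 = 258218*(1/1588448) = 129109/794224 ≈ 0.16256)
W - u = 1950768 - 1*129109/794224 = 1950768 - 129109/794224 = 1549346634923/794224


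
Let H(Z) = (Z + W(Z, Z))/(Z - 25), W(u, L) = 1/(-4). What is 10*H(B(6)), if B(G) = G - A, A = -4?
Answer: -13/2 ≈ -6.5000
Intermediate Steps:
B(G) = 4 + G (B(G) = G - 1*(-4) = G + 4 = 4 + G)
W(u, L) = -1/4
H(Z) = (-1/4 + Z)/(-25 + Z) (H(Z) = (Z - 1/4)/(Z - 25) = (-1/4 + Z)/(-25 + Z))
10*H(B(6)) = 10*((-1/4 + (4 + 6))/(-25 + (4 + 6))) = 10*((-1/4 + 10)/(-25 + 10)) = 10*((39/4)/(-15)) = 10*(-1/15*39/4) = 10*(-13/20) = -13/2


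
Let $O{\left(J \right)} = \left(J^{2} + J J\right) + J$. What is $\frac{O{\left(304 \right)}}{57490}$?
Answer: $\frac{92568}{28745} \approx 3.2203$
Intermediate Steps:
$O{\left(J \right)} = J + 2 J^{2}$ ($O{\left(J \right)} = \left(J^{2} + J^{2}\right) + J = 2 J^{2} + J = J + 2 J^{2}$)
$\frac{O{\left(304 \right)}}{57490} = \frac{304 \left(1 + 2 \cdot 304\right)}{57490} = 304 \left(1 + 608\right) \frac{1}{57490} = 304 \cdot 609 \cdot \frac{1}{57490} = 185136 \cdot \frac{1}{57490} = \frac{92568}{28745}$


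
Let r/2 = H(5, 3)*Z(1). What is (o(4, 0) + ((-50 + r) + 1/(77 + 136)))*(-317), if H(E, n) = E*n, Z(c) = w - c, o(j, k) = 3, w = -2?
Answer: 9250060/213 ≈ 43428.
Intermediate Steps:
Z(c) = -2 - c
r = -90 (r = 2*((5*3)*(-2 - 1*1)) = 2*(15*(-2 - 1)) = 2*(15*(-3)) = 2*(-45) = -90)
(o(4, 0) + ((-50 + r) + 1/(77 + 136)))*(-317) = (3 + ((-50 - 90) + 1/(77 + 136)))*(-317) = (3 + (-140 + 1/213))*(-317) = (3 - 29819/213)*(-317) = -29180/213*(-317) = 9250060/213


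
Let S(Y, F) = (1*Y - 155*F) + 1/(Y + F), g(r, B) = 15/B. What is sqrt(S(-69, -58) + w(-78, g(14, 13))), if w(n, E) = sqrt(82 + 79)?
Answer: sqrt(143886682 + 16129*sqrt(161))/127 ≈ 94.518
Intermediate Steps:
w(n, E) = sqrt(161)
S(Y, F) = Y + 1/(F + Y) - 155*F (S(Y, F) = (Y - 155*F) + 1/(F + Y) = Y + 1/(F + Y) - 155*F)
sqrt(S(-69, -58) + w(-78, g(14, 13))) = sqrt((1 + (-69)**2 - 155*(-58)**2 - 154*(-58)*(-69))/(-58 - 69) + sqrt(161)) = sqrt((1 + 4761 - 155*3364 - 616308)/(-127) + sqrt(161)) = sqrt(-(1 + 4761 - 521420 - 616308)/127 + sqrt(161)) = sqrt(-1/127*(-1132966) + sqrt(161)) = sqrt(1132966/127 + sqrt(161))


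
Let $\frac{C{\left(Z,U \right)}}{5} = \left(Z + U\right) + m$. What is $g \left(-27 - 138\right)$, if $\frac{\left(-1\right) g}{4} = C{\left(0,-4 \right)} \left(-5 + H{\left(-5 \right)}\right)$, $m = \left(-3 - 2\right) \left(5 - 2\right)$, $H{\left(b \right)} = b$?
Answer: $627000$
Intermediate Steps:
$m = -15$ ($m = \left(-5\right) 3 = -15$)
$C{\left(Z,U \right)} = -75 + 5 U + 5 Z$ ($C{\left(Z,U \right)} = 5 \left(\left(Z + U\right) - 15\right) = 5 \left(\left(U + Z\right) - 15\right) = 5 \left(-15 + U + Z\right) = -75 + 5 U + 5 Z$)
$g = -3800$ ($g = - 4 \left(-75 + 5 \left(-4\right) + 5 \cdot 0\right) \left(-5 - 5\right) = - 4 \left(-75 - 20 + 0\right) \left(-10\right) = - 4 \left(\left(-95\right) \left(-10\right)\right) = \left(-4\right) 950 = -3800$)
$g \left(-27 - 138\right) = - 3800 \left(-27 - 138\right) = \left(-3800\right) \left(-165\right) = 627000$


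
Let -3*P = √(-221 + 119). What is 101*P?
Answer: -101*I*√102/3 ≈ -340.02*I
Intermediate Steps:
P = -I*√102/3 (P = -√(-221 + 119)/3 = -I*√102/3 ≈ -3.3665*I)
101*P = 101*(-I*√102/3) = -101*I*√102/3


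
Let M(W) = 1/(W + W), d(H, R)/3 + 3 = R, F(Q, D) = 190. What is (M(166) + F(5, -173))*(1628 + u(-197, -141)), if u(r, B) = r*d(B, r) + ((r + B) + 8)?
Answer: 3769026669/166 ≈ 2.2705e+7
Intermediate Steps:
d(H, R) = -9 + 3*R
u(r, B) = 8 + B + r + r*(-9 + 3*r) (u(r, B) = r*(-9 + 3*r) + ((r + B) + 8) = r*(-9 + 3*r) + ((B + r) + 8) = r*(-9 + 3*r) + (8 + B + r) = 8 + B + r + r*(-9 + 3*r))
M(W) = 1/(2*W)
(M(166) + F(5, -173))*(1628 + u(-197, -141)) = ((½)/166 + 190)*(1628 + (8 - 141 - 197 + 3*(-197)*(-3 - 197))) = ((½)*(1/166) + 190)*(1628 + (8 - 141 - 197 + 3*(-197)*(-200))) = (1/332 + 190)*(1628 + (8 - 141 - 197 + 118200)) = 63081*(1628 + 117870)/332 = (63081/332)*119498 = 3769026669/166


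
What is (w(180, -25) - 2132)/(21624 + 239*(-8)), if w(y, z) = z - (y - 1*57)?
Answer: -285/2464 ≈ -0.11567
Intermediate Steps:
w(y, z) = 57 + z - y (w(y, z) = z - (y - 57) = z - (-57 + y) = z + (57 - y) = 57 + z - y)
(w(180, -25) - 2132)/(21624 + 239*(-8)) = ((57 - 25 - 1*180) - 2132)/(21624 + 239*(-8)) = ((57 - 25 - 180) - 2132)/(21624 - 1912) = (-148 - 2132)/19712 = -2280*1/19712 = -285/2464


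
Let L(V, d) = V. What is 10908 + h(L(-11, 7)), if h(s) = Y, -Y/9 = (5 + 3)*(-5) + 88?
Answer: 10476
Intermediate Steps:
Y = -432 (Y = -9*((5 + 3)*(-5) + 88) = -9*(8*(-5) + 88) = -9*(-40 + 88) = -9*48 = -432)
h(s) = -432
10908 + h(L(-11, 7)) = 10908 - 432 = 10476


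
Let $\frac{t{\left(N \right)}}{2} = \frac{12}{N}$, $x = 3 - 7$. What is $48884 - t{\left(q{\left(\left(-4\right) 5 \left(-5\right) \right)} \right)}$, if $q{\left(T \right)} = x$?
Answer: $48890$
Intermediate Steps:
$x = -4$ ($x = 3 - 7 = -4$)
$q{\left(T \right)} = -4$
$t{\left(N \right)} = \frac{24}{N}$ ($t{\left(N \right)} = 2 \frac{12}{N} = \frac{24}{N}$)
$48884 - t{\left(q{\left(\left(-4\right) 5 \left(-5\right) \right)} \right)} = 48884 - \frac{24}{-4} = 48884 - 24 \left(- \frac{1}{4}\right) = 48884 - -6 = 48884 + 6 = 48890$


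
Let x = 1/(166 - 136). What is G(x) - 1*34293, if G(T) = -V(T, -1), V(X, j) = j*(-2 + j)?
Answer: -34296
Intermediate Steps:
x = 1/30 ≈ 0.033333
G(T) = -3 (G(T) = -(-1)*(-2 - 1) = -(-1)*(-3) = -1*3 = -3)
G(x) - 1*34293 = -3 - 1*34293 = -3 - 34293 = -34296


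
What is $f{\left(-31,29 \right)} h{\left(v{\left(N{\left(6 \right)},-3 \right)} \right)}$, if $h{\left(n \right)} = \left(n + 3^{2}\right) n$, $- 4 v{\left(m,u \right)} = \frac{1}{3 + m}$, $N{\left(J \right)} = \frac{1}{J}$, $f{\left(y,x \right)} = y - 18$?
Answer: $\frac{49833}{1444} \approx 34.51$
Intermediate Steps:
$f{\left(y,x \right)} = -18 + y$ ($f{\left(y,x \right)} = y - 18 = -18 + y$)
$v{\left(m,u \right)} = - \frac{1}{4 \left(3 + m\right)}$
$h{\left(n \right)} = n \left(9 + n\right)$ ($h{\left(n \right)} = \left(n + 9\right) n = \left(9 + n\right) n = n \left(9 + n\right)$)
$f{\left(-31,29 \right)} h{\left(v{\left(N{\left(6 \right)},-3 \right)} \right)} = \left(-18 - 31\right) - \frac{1}{12 + \frac{4}{6}} \left(9 - \frac{1}{12 + \frac{4}{6}}\right) = - 49 - \frac{1}{12 + 4 \cdot \frac{1}{6}} \left(9 - \frac{1}{12 + 4 \cdot \frac{1}{6}}\right) = - 49 - \frac{1}{12 + \frac{2}{3}} \left(9 - \frac{1}{12 + \frac{2}{3}}\right) = - 49 - \frac{1}{\frac{38}{3}} \left(9 - \frac{1}{\frac{38}{3}}\right) = - 49 \left(-1\right) \frac{3}{38} \left(9 - \frac{3}{38}\right) = - 49 \left(- \frac{3 \left(9 - \frac{3}{38}\right)}{38}\right) = - 49 \left(\left(- \frac{3}{38}\right) \frac{339}{38}\right) = \left(-49\right) \left(- \frac{1017}{1444}\right) = \frac{49833}{1444}$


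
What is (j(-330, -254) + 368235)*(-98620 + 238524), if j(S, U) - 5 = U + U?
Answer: 51447177728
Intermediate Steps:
j(S, U) = 5 + 2*U (j(S, U) = 5 + (U + U) = 5 + 2*U)
(j(-330, -254) + 368235)*(-98620 + 238524) = ((5 + 2*(-254)) + 368235)*(-98620 + 238524) = ((5 - 508) + 368235)*139904 = (-503 + 368235)*139904 = 367732*139904 = 51447177728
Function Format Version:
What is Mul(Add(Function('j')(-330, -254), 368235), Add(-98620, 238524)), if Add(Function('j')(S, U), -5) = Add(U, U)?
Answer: 51447177728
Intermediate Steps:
Function('j')(S, U) = Add(5, Mul(2, U)) (Function('j')(S, U) = Add(5, Add(U, U)) = Add(5, Mul(2, U)))
Mul(Add(Function('j')(-330, -254), 368235), Add(-98620, 238524)) = Mul(Add(Add(5, Mul(2, -254)), 368235), Add(-98620, 238524)) = Mul(Add(Add(5, -508), 368235), 139904) = Mul(Add(-503, 368235), 139904) = Mul(367732, 139904) = 51447177728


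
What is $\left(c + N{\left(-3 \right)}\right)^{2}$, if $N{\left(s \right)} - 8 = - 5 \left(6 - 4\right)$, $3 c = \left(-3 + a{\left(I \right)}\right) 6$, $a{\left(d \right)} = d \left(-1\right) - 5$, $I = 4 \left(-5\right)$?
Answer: $484$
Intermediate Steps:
$I = -20$
$a{\left(d \right)} = -5 - d$ ($a{\left(d \right)} = - d - 5 = -5 - d$)
$c = 24$ ($c = \frac{\left(-3 - -15\right) 6}{3} = \frac{\left(-3 + \left(-5 + 20\right)\right) 6}{3} = \frac{\left(-3 + 15\right) 6}{3} = \frac{12 \cdot 6}{3} = \frac{1}{3} \cdot 72 = 24$)
$N{\left(s \right)} = -2$ ($N{\left(s \right)} = 8 - 5 \left(6 - 4\right) = 8 - 10 = -2$)
$\left(c + N{\left(-3 \right)}\right)^{2} = \left(24 - 2\right)^{2} = 22^{2} = 484$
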